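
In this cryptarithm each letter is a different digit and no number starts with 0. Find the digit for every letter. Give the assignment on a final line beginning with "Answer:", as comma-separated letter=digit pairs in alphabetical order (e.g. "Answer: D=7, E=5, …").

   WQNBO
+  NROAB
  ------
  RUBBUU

Step 1. [col 1: O + B ≡ U (mod 10)] column 1 (O + B ≡ U (mod 10), carry-in 0) doesn't pin U yet; pick U=0 and continue, so U=0.
Step 2. [R] R is the leading digit of a 6-digit sum of two 5-digit numbers; the final carry is exactly 1 ⇒ R=1.
Step 3. [col 1: O + B ≡ U (mod 10)] column 1 (O + B ≡ U (mod 10), carry-in 0) doesn't pin O yet; pick O=6 and continue, so O=6.
Step 4. [col 1: O + B ≡ U (mod 10)] from column 1 (O=6, U=0, carry-in 0, digits 0,1,6 already taken and all letters distinct): B must equal 4. So B=4.
Step 5. [col 2: B + A ≡ U (mod 10)] column 2 reads B+A+carry(1)=U with B=4, U=0; with digits 0,1,4,6 already taken and all letters distinct, the only value for A is 5. So A=5.
Step 6. [col 3: N + O ≡ B (mod 10)] column 3: given O=6, B=4, carry-in 1, and digits 0,1,4,5,6 already taken and all letters distinct, N+O≡B (mod 10) forces N=7. So N=7.
Step 7. [col 4: Q + R ≡ B (mod 10)] in column 4 we have Q+R≡B with carry-in 1; given R=1, B=4 and digits 0,1,4,5,6,7 already taken and all letters distinct, that pins Q to 2 ⇒ Q=2.
Step 8. [col 5: W + N ≡ U (mod 10)] from column 5 (N=7, U=0, carry-in 0, digits 0,1,2,4,5,6,7 already taken and all letters distinct): W must equal 3. So W=3.

Answer: A=5, B=4, N=7, O=6, Q=2, R=1, U=0, W=3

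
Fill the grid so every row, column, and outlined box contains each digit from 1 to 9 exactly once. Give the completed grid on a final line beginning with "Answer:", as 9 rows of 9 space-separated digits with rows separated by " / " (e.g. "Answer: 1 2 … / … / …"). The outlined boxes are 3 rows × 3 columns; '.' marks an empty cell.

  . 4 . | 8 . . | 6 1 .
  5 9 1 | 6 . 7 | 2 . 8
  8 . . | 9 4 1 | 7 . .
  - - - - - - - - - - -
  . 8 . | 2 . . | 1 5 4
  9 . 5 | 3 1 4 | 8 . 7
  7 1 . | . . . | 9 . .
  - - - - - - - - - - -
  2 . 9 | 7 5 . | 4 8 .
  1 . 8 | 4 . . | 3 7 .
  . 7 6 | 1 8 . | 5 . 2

Step 1. [r1c1∈{3}] nothing but 3 survives at r1c1. So r1c1=3.
Step 2. [r6c5∈{6}] r6c5 is down to just 6, so r6c5=6.
Step 3. [r1c6∈{2,5}] in box 2, 5 fits only at r1c6, so r1c6=5.
Step 4. [r4c6∈{9}] r4c6 is down to just 9 ⇒ r4c6=9.
Step 5. [r6c9∈{3}] r6c9 has the single candidate 3, so r6c9=3.
Step 6. [r3c3∈{2}] r3c3's peers cover all but 2 ⇒ r3c3=2.
Step 7. [r5c8∈{2,6}] in col 8, 6 fits only at r5c8, so r5c8=6.
Step 8. [r8c6∈{2,6}] col 6 places 2 nowhere but r8c6 ⇒ r8c6=2.
Step 9. [r7c6∈{3,6}] across col 6, 6 lands solely at r7c6, so r7c6=6.
Step 10. [r1c9∈{9}] r1c9 is down to just 9. So r1c9=9.
Step 11. [r3c8∈{3}] only 3 remains possible at r3c8. So r3c8=3.
Step 12. [r8c5∈{9}] nothing but 9 survives at r8c5 ⇒ r8c5=9.
Step 13. [r7c9∈{1}] r7c9 has the single candidate 1. So r7c9=1.
Step 14. [r1c5∈{2}] r1c5 is down to just 2. So r1c5=2.
Step 15. [r9c6∈{3}] r9c6 is down to just 3. So r9c6=3.
Step 16. [r8c2∈{5}] r8c2 has the single candidate 5 ⇒ r8c2=5.
Step 17. [r7c2∈{3}] nothing but 3 survives at r7c2 ⇒ r7c2=3.
Step 18. [r4c3∈{3}] r4c3 is down to just 3, so r4c3=3.
Step 19. [r6c4∈{5}] r6c4 has the single candidate 5. So r6c4=5.
Step 20. [r6c8∈{2}] r6c8's peers cover all but 2 ⇒ r6c8=2.
Step 21. [r4c5∈{7}] r4c5 is down to just 7, so r4c5=7.
Step 22. [r6c6∈{8}] r6c6 has the single candidate 8 ⇒ r6c6=8.
Step 23. [r4c1∈{6}] r4c1's peers cover all but 6, so r4c1=6.
Step 24. [r3c2∈{6}] nothing but 6 survives at r3c2 ⇒ r3c2=6.
Step 25. [r6c3∈{4}] r6c3 is down to just 4, so r6c3=4.
Step 26. [r5c2∈{2}] only 2 remains possible at r5c2. So r5c2=2.
Step 27. [r2c5∈{3}] r2c5 is down to just 3 ⇒ r2c5=3.
Step 28. [r2c8∈{4}] r2c8 has the single candidate 4 ⇒ r2c8=4.
Step 29. [r3c9∈{5}] nothing but 5 survives at r3c9 ⇒ r3c9=5.
Step 30. [r9c1∈{4}] r9c1's peers cover all but 4 ⇒ r9c1=4.
Step 31. [r8c9∈{6}] r8c9 is down to just 6 ⇒ r8c9=6.
Step 32. [r9c8∈{9}] r9c8 is down to just 9 ⇒ r9c8=9.
Step 33. [r1c3∈{7}] only 7 remains possible at r1c3. So r1c3=7.

Answer: 3 4 7 8 2 5 6 1 9 / 5 9 1 6 3 7 2 4 8 / 8 6 2 9 4 1 7 3 5 / 6 8 3 2 7 9 1 5 4 / 9 2 5 3 1 4 8 6 7 / 7 1 4 5 6 8 9 2 3 / 2 3 9 7 5 6 4 8 1 / 1 5 8 4 9 2 3 7 6 / 4 7 6 1 8 3 5 9 2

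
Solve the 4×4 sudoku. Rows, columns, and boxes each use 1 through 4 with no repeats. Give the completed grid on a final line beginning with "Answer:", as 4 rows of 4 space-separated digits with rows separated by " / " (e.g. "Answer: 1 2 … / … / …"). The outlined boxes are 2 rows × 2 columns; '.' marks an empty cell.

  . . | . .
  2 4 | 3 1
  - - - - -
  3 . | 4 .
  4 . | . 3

Step 1. [r3c4∈{2}] only 2 remains possible at r3c4 ⇒ r3c4=2.
Step 2. [r3c2∈{1}] only 1 remains possible at r3c2 ⇒ r3c2=1.
Step 3. [r4c3∈{1}] r4c3's peers cover all but 1 ⇒ r4c3=1.
Step 4. [r4c2∈{2}] r4c2 is down to just 2. So r4c2=2.
Step 5. [r1c3∈{2}] only 2 remains possible at r1c3 ⇒ r1c3=2.
Step 6. [r1c4∈{4}] r1c4 has the single candidate 4 ⇒ r1c4=4.
Step 7. [r1c2∈{3}] r1c2's peers cover all but 3. So r1c2=3.
Step 8. [r1c1∈{1}] r1c1's peers cover all but 1, so r1c1=1.

Answer: 1 3 2 4 / 2 4 3 1 / 3 1 4 2 / 4 2 1 3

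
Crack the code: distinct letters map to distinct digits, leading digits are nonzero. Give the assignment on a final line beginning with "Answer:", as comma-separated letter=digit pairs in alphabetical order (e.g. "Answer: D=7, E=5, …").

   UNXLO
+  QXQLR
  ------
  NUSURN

Step 1. [col 1: O + R ≡ N (mod 10)] N=1 is one option consistent with column 1 (O + R ≡ N (mod 10), carry-in 0) — take it ⇒ N=1.
Step 2. [col 1: O + R ≡ N (mod 10)] column 1 (O + R ≡ N (mod 10), carry-in 0) doesn't pin R yet; pick R=5 and continue ⇒ R=5.
Step 3. [col 1: O + R ≡ N (mod 10)] from column 1 (R=5, N=1, carry-in 0, digits 1,5 already taken and all letters distinct): O must equal 6. So O=6.
Step 4. [col 2: L + L ≡ R (mod 10)] no forcing yet in column 2 (carry-in 1); L=2 is free and consistent — try it. So L=2.
Step 5. [col 3: X + Q ≡ U (mod 10)] U=7 is one option consistent with column 3 (X + Q ≡ U (mod 10), carry-in 0) — take it. So U=7.
Step 6. [col 3: X + Q ≡ U (mod 10)] several values work for X in column 3 (X + Q ≡ U (mod 10), carry-in 0); try X=8, so X=8.
Step 7. [col 3: X + Q ≡ U (mod 10)] column 3 reads X+Q+carry(0)=U with X=8, U=7; with digits 1,2,5,6,7,8 already taken and all letters distinct, the only value for Q is 9, so Q=9.
Step 8. [col 4: N + X ≡ S (mod 10)] from column 4 (N=1, X=8, carry-in 1, digits 1,2,5,6,7,8,9 already taken and all letters distinct): S must equal 0. So S=0.

Answer: L=2, N=1, O=6, Q=9, R=5, S=0, U=7, X=8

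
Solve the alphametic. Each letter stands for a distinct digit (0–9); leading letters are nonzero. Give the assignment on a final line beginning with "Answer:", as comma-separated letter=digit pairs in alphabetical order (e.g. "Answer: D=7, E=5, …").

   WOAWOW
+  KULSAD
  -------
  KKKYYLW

Step 1. [K] adding two 6-digit numbers gives at most 6+1 digits, and here it does — K is that final carry and must be 1 ⇒ K=1.
Step 2. [col 1: W + D ≡ W (mod 10)] from column 1 (nothing yet, carry-in 0, digits 1 already taken and all letters distinct): D must equal 0. So D=0.
Step 3. [col 1: W + D ≡ W (mod 10)] several values work for W in column 1 (W + D ≡ W (mod 10), carry-in 0); try W=9. So W=9.
Step 4. [col 2: O + A ≡ L (mod 10)] column 2 (O + A ≡ L (mod 10), carry-in 0) doesn't pin A yet; pick A=5 and continue. So A=5.
Step 5. [col 2: O + A ≡ L (mod 10)] O=2 is one option consistent with column 2 (O + A ≡ L (mod 10), carry-in 0) — take it, so O=2.
Step 6. [col 2: O + A ≡ L (mod 10)] column 2 reads O+A+carry(0)=L with O=2, A=5; with digits 0,1,2,5,9 already taken and all letters distinct, the only value for L is 7. So L=7.
Step 7. [col 3: W + S ≡ Y (mod 10)] in column 3 we have W+S≡Y with carry-in 0; given W=9 and digits 0,1,2,5,7,9 already taken and all letters distinct, that pins Y to 3 ⇒ Y=3.
Step 8. [col 3: W + S ≡ Y (mod 10)] column 3 reads W+S+carry(0)=Y with W=9, Y=3; with digits 0,1,2,3,5,7,9 already taken and all letters distinct, the only value for S is 4, so S=4.
Step 9. [col 5: O + U ≡ K (mod 10)] column 5 reads O+U+carry(1)=K with O=2, K=1; with digits 0,1,2,3,4,5,7,9 already taken and all letters distinct, the only value for U is 8, so U=8.

Answer: A=5, D=0, K=1, L=7, O=2, S=4, U=8, W=9, Y=3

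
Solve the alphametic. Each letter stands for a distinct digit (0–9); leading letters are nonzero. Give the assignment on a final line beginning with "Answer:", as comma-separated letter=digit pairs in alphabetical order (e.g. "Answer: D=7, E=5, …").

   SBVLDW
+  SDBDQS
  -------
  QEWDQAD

Step 1. [col 1: W + S ≡ D (mod 10)] S=7 is one option consistent with column 1 (W + S ≡ D (mod 10), carry-in 0) — take it, so S=7.
Step 2. [Q] adding two 6-digit numbers gives at most 6+1 digits, and here it does — Q is that final carry and must be 1. So Q=1.
Step 3. [col 1: W + S ≡ D (mod 10)] column 1 (W + S ≡ D (mod 10), carry-in 0) doesn't pin D yet; pick D=6 and continue ⇒ D=6.
Step 4. [col 1: W + S ≡ D (mod 10)] column 1: given S=7, D=6, carry-in 0, and digits 1,6,7 already taken and all letters distinct, W+S≡D (mod 10) forces W=9, so W=9.
Step 5. [col 2: D + Q ≡ A (mod 10)] column 2: given D=6, Q=1, carry-in 1, and digits 1,6,7,9 already taken and all letters distinct, D+Q≡A (mod 10) forces A=8, so A=8.
Step 6. [col 3: L + D ≡ Q (mod 10)] column 3: given D=6, Q=1, carry-in 0, and digits 1,6,7,8,9 already taken and all letters distinct, L+D≡Q (mod 10) forces L=5 ⇒ L=5.
Step 7. [col 4: V + B ≡ D (mod 10)] no forcing yet in column 4 (carry-in 1); B=3 is free and consistent — try it, so B=3.
Step 8. [col 4: V + B ≡ D (mod 10)] in column 4 we have V+B≡D with carry-in 1; given B=3, D=6 and digits 1,3,5,6,7,8,9 already taken and all letters distinct, that pins V to 2, so V=2.
Step 9. [col 6: S + S ≡ E (mod 10)] column 6 reads S+S+carry(0)=E with S=7; with digits 1,2,3,5,6,7,8,9 already taken and all letters distinct, the only value for E is 4. So E=4.

Answer: A=8, B=3, D=6, E=4, L=5, Q=1, S=7, V=2, W=9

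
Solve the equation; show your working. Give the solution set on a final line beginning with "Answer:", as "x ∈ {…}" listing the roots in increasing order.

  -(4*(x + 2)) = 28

Step 1. [-(4*(x + 2)) = 28] LHS negated; negate both sides ⇒ neg: 4*(x + 2) = -28.
Step 2. [4*(x + 2) = -28] 4·(inner) — divide through by 4. So div: x + 2 = -7.
Step 3. [x + 2 = -7] +2 is outermost — subtract 2 both sides, so sub: x = -9.

Answer: x ∈ {-9}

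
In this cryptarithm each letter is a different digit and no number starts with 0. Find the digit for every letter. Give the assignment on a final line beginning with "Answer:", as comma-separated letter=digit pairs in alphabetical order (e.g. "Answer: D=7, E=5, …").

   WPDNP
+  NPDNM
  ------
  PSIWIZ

Step 1. [col 1: P + M ≡ Z (mod 10)] column 1 (P + M ≡ Z (mod 10), carry-in 0) doesn't pin M yet; pick M=7 and continue, so M=7.
Step 2. [col 1: P + M ≡ Z (mod 10)] Z=8 is one option consistent with column 1 (P + M ≡ Z (mod 10), carry-in 0) — take it, so Z=8.
Step 3. [col 1: P + M ≡ Z (mod 10)] in column 1 we have P+M≡Z with carry-in 0; given M=7, Z=8 and digits 7,8 already taken and all letters distinct, that pins P to 1, so P=1.
Step 4. [col 2: N + N ≡ I (mod 10)] several values work for I in column 2 (N + N ≡ I (mod 10), carry-in 0); try I=2, so I=2.
Step 5. [col 2: N + N ≡ I (mod 10)] column 2: given I=2, carry-in 0, and digits 1,2,7,8 already taken and all letters distinct, N+N≡I (mod 10) forces N=6 ⇒ N=6.
Step 6. [col 3: D + D ≡ W (mod 10)] in column 3 we have D+D≡W with carry-in 1; given nothing yet and digits 1,2,6,7,8 already taken and all letters distinct, that pins D to 4, so D=4.
Step 7. [col 3: D + D ≡ W (mod 10)] column 3 reads D+D+carry(1)=W with D=4; with digits 1,2,4,6,7,8 already taken and all letters distinct, the only value for W is 9. So W=9.
Step 8. [col 5: W + N ≡ S (mod 10)] column 5: given W=9, N=6, carry-in 0, and digits 1,2,4,6,7,8,9 already taken and all letters distinct, W+N≡S (mod 10) forces S=5. So S=5.

Answer: D=4, I=2, M=7, N=6, P=1, S=5, W=9, Z=8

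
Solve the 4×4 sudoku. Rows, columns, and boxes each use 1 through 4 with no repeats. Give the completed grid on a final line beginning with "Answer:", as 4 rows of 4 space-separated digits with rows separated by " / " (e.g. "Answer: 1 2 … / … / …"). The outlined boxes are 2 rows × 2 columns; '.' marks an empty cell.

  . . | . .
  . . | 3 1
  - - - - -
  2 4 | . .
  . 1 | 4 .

Step 1. [r1c1∈{1,3,4}] across row 1, 1 lands solely at r1c1 ⇒ r1c1=1.
Step 2. [r4c4∈{2,3}] across row 4, 2 lands solely at r4c4 ⇒ r4c4=2.
Step 3. [r1c2∈{2,3}] row 1 places 3 nowhere but r1c2 ⇒ r1c2=3.
Step 4. [r1c3∈{2}] r1c3 has the single candidate 2 ⇒ r1c3=2.
Step 5. [r3c4∈{3}] r3c4 has the single candidate 3 ⇒ r3c4=3.
Step 6. [r1c4∈{4}] only 4 remains possible at r1c4, so r1c4=4.
Step 7. [r3c3∈{1}] only 1 remains possible at r3c3 ⇒ r3c3=1.
Step 8. [r2c1∈{4}] r2c1's peers cover all but 4, so r2c1=4.
Step 9. [r4c1∈{3}] only 3 remains possible at r4c1. So r4c1=3.
Step 10. [r2c2∈{2}] only 2 remains possible at r2c2. So r2c2=2.

Answer: 1 3 2 4 / 4 2 3 1 / 2 4 1 3 / 3 1 4 2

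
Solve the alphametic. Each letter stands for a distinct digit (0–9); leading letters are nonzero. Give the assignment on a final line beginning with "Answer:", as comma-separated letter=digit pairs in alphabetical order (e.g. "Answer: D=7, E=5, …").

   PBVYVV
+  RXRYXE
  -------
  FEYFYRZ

Step 1. [col 1: V + E ≡ Z (mod 10)] column 1 (V + E ≡ Z (mod 10), carry-in 0) doesn't pin E yet; pick E=6 and continue ⇒ E=6.
Step 2. [col 1: V + E ≡ Z (mod 10)] no forcing yet in column 1 (carry-in 0); Z=9 is free and consistent — try it. So Z=9.
Step 3. [col 1: V + E ≡ Z (mod 10)] column 1 reads V+E+carry(0)=Z with E=6, Z=9; with digits 6,9 already taken and all letters distinct, the only value for V is 3. So V=3.
Step 4. [col 2: V + X ≡ R (mod 10)] R=8 is one option consistent with column 2 (V + X ≡ R (mod 10), carry-in 0) — take it ⇒ R=8.
Step 5. [F] F is the leading digit of a 7-digit sum of two 6-digit numbers; the final carry is exactly 1 ⇒ F=1.
Step 6. [col 2: V + X ≡ R (mod 10)] in column 2 we have V+X≡R with carry-in 0; given V=3, R=8 and digits 1,3,6,8,9 already taken and all letters distinct, that pins X to 5 ⇒ X=5.
Step 7. [col 3: Y + Y ≡ Y (mod 10)] column 3: given nothing yet, carry-in 0, and digits 1,3,5,6,8,9 already taken and all letters distinct, Y+Y≡Y (mod 10) forces Y=0, so Y=0.
Step 8. [col 5: B + X ≡ Y (mod 10)] from column 5 (X=5, Y=0, carry-in 1, digits 0,1,3,5,6,8,9 already taken and all letters distinct): B must equal 4, so B=4.
Step 9. [col 6: P + R ≡ E (mod 10)] from column 6 (R=8, E=6, carry-in 1, digits 0,1,3,4,5,6,8,9 already taken and all letters distinct): P must equal 7, so P=7.

Answer: B=4, E=6, F=1, P=7, R=8, V=3, X=5, Y=0, Z=9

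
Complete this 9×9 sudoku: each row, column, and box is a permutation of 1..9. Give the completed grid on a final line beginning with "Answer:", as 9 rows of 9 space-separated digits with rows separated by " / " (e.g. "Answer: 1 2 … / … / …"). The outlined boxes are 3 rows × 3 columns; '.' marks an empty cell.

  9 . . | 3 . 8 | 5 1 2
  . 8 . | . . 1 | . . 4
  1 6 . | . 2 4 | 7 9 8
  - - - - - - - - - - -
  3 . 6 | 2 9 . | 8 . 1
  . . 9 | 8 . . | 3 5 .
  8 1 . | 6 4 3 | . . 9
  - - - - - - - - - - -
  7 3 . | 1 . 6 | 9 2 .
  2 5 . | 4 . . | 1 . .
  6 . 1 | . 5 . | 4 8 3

Step 1. [r5c6∈{7}] only 7 remains possible at r5c6. So r5c6=7.
Step 2. [r2c3∈{2,3,5,7}] across row 2, 2 lands solely at r2c3 ⇒ r2c3=2.
Step 3. [r2c4∈{5,7,9}] 9 has one home in row 2: r2c4, so r2c4=9.
Step 4. [r2c5∈{6,7}] row 2 places 7 nowhere but r2c5. So r2c5=7.
Step 5. [r6c8∈{7}] r6c8's peers cover all but 7. So r6c8=7.
Step 6. [r4c2∈{4,7}] r4c2 is the only open cell in row 4 admitting 7. So r4c2=7.
Step 7. [r8c3∈{8}] r8c3's peers cover all but 8. So r8c3=8.
Step 8. [r1c2∈{4}] r1c2's peers cover all but 4. So r1c2=4.
Step 9. [r8c8∈{6}] only 6 remains possible at r8c8, so r8c8=6.
Step 10. [r3c3∈{3,5}] r3c3 is the only open cell in row 3 admitting 3. So r3c3=3.
Step 11. [r9c6∈{2,9}] row 9 places 2 nowhere but r9c6 ⇒ r9c6=2.
Step 12. [r2c1∈{5}] r2c1 has the single candidate 5, so r2c1=5.
Step 13. [r2c7∈{6}] r2c7 is down to just 6 ⇒ r2c7=6.
Step 14. [r1c3∈{7}] r1c3's peers cover all but 7. So r1c3=7.
Step 15. [r7c3∈{4}] nothing but 4 survives at r7c3, so r7c3=4.
Step 16. [r2c8∈{3}] r2c8 is down to just 3 ⇒ r2c8=3.
Step 17. [r5c1∈{4}] r5c1 is down to just 4, so r5c1=4.
Step 18. [r8c9∈{7}] r8c9's peers cover all but 7. So r8c9=7.
Step 19. [r8c5∈{3}] r8c5 has the single candidate 3 ⇒ r8c5=3.
Step 20. [r9c2∈{9}] r9c2's peers cover all but 9. So r9c2=9.
Step 21. [r5c9∈{6}] nothing but 6 survives at r5c9, so r5c9=6.
Step 22. [r3c4∈{5}] nothing but 5 survives at r3c4, so r3c4=5.
Step 23. [r5c5∈{1}] r5c5's peers cover all but 1. So r5c5=1.
Step 24. [r7c5∈{8}] r7c5 has the single candidate 8, so r7c5=8.
Step 25. [r5c2∈{2}] only 2 remains possible at r5c2 ⇒ r5c2=2.
Step 26. [r4c6∈{5}] only 5 remains possible at r4c6. So r4c6=5.
Step 27. [r6c3∈{5}] r6c3 has the single candidate 5, so r6c3=5.
Step 28. [r6c7∈{2}] r6c7's peers cover all but 2. So r6c7=2.
Step 29. [r8c6∈{9}] r8c6's peers cover all but 9 ⇒ r8c6=9.
Step 30. [r7c9∈{5}] r7c9's peers cover all but 5, so r7c9=5.
Step 31. [r9c4∈{7}] nothing but 7 survives at r9c4, so r9c4=7.
Step 32. [r1c5∈{6}] r1c5 has the single candidate 6. So r1c5=6.
Step 33. [r4c8∈{4}] r4c8 is down to just 4, so r4c8=4.

Answer: 9 4 7 3 6 8 5 1 2 / 5 8 2 9 7 1 6 3 4 / 1 6 3 5 2 4 7 9 8 / 3 7 6 2 9 5 8 4 1 / 4 2 9 8 1 7 3 5 6 / 8 1 5 6 4 3 2 7 9 / 7 3 4 1 8 6 9 2 5 / 2 5 8 4 3 9 1 6 7 / 6 9 1 7 5 2 4 8 3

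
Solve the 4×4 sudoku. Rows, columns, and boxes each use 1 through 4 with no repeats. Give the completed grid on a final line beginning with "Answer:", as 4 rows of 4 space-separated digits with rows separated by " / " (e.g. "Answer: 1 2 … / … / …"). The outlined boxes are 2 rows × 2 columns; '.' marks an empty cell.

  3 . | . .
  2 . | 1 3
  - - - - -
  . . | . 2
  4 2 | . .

Step 1. [r1c2∈{1,4}] r1c2 is the only open cell in row 1 admitting 1. So r1c2=1.
Step 2. [r3c3∈{3,4}] 4 has one home in row 3: r3c3, so r3c3=4.
Step 3. [r4c4∈{1}] r4c4 is down to just 1 ⇒ r4c4=1.
Step 4. [r4c3∈{3}] only 3 remains possible at r4c3 ⇒ r4c3=3.
Step 5. [r3c1∈{1}] only 1 remains possible at r3c1, so r3c1=1.
Step 6. [r3c2∈{3}] r3c2 has the single candidate 3, so r3c2=3.
Step 7. [r1c4∈{4}] nothing but 4 survives at r1c4, so r1c4=4.
Step 8. [r1c3∈{2}] only 2 remains possible at r1c3, so r1c3=2.
Step 9. [r2c2∈{4}] r2c2's peers cover all but 4, so r2c2=4.

Answer: 3 1 2 4 / 2 4 1 3 / 1 3 4 2 / 4 2 3 1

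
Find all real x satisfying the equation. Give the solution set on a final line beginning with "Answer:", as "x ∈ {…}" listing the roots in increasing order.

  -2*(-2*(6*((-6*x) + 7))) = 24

Step 1. [-2*(-2*(6*((-6*x) + 7))) = 24] -2 out front; divide by -2, so div: -2*(6*((-6*x) + 7)) = -12.
Step 2. [-2*(6*((-6*x) + 7)) = -12] -2 out front; divide by -2 ⇒ div: 6*((-6*x) + 7) = 6.
Step 3. [6*((-6*x) + 7) = 6] LHS = 6·(…); ÷6 both sides. So div: (-6*x) + 7 = 1.
Step 4. [(-6*x) + 7 = 1] the outer +7 inverts by subtracting 7, so sub: -6*x = -6.
Step 5. [-6*x = -6] leading coefficient -6: divide by -6 ⇒ div: x = 1.

Answer: x ∈ {1}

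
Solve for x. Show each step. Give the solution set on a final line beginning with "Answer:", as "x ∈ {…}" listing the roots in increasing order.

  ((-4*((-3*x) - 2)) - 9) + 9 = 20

Step 1. [((-4*((-3*x) - 2)) - 9) + 9 = 20] the outer +9 inverts by subtracting 9 ⇒ sub: (-4*((-3*x) - 2)) - 9 = 11.
Step 2. [(-4*((-3*x) - 2)) - 9 = 11] -9 is outermost — add 9 both sides ⇒ sub: -4*((-3*x) - 2) = 20.
Step 3. [-4*((-3*x) - 2) = 20] -4·(inner) — divide through by -4, so div: (-3*x) - 2 = -5.
Step 4. [(-3*x) - 2 = -5] add 2: x sits inside (… - 2) ⇒ sub: -3*x = -3.
Step 5. [-3*x = -3] LHS = -3·(…); ÷-3 both sides. So div: x = 1.

Answer: x ∈ {1}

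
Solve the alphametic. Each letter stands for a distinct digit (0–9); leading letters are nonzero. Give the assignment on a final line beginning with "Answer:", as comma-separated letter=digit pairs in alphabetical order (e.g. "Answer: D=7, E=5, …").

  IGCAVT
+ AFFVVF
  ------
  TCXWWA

Step 1. [col 1: T + F ≡ A (mod 10)] no forcing yet in column 1 (carry-in 0); T=7 is free and consistent — try it, so T=7.
Step 2. [col 1: T + F ≡ A (mod 10)] several values work for F in column 1 (T + F ≡ A (mod 10), carry-in 0); try F=8, so F=8.
Step 3. [col 1: T + F ≡ A (mod 10)] column 1: given T=7, F=8, carry-in 0, and digits 7,8 already taken and all letters distinct, T+F≡A (mod 10) forces A=5, so A=5.
Step 4. [col 2: V + V ≡ W (mod 10)] no forcing yet in column 2 (carry-in 1); W=9 is free and consistent — try it. So W=9.
Step 5. [col 2: V + V ≡ W (mod 10)] in column 2 we have V+V≡W with carry-in 1; given W=9 and digits 5,7,8,9 already taken and all letters distinct, that pins V to 4. So V=4.
Step 6. [col 4: C + F ≡ X (mod 10)] C=2 is one option consistent with column 4 (C + F ≡ X (mod 10), carry-in 0) — take it ⇒ C=2.
Step 7. [col 4: C + F ≡ X (mod 10)] column 4 reads C+F+carry(0)=X with C=2, F=8; with digits 2,4,5,7,8,9 already taken and all letters distinct, the only value for X is 0 ⇒ X=0.
Step 8. [col 5: G + F ≡ C (mod 10)] from column 5 (F=8, C=2, carry-in 1, digits 0,2,4,5,7,8,9 already taken and all letters distinct): G must equal 3. So G=3.
Step 9. [col 6: I + A ≡ T (mod 10)] column 6 reads I+A+carry(1)=T with A=5, T=7; with digits 0,2,3,4,5,7,8,9 already taken and all letters distinct, the only value for I is 1. So I=1.

Answer: A=5, C=2, F=8, G=3, I=1, T=7, V=4, W=9, X=0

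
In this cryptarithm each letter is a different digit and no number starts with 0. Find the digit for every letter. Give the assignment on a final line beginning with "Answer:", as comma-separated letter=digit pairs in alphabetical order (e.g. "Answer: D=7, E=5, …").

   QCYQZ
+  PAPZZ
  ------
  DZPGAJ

Step 1. [col 1: Z + Z ≡ J (mod 10)] J=8 is one option consistent with column 1 (Z + Z ≡ J (mod 10), carry-in 0) — take it, so J=8.
Step 2. [D] D is the leading digit of a 6-digit sum of two 5-digit numbers; the final carry is exactly 1. So D=1.
Step 3. [col 1: Z + Z ≡ J (mod 10)] Z=4 is one option consistent with column 1 (Z + Z ≡ J (mod 10), carry-in 0) — take it ⇒ Z=4.
Step 4. [col 2: Q + Z ≡ A (mod 10)] column 2 (Q + Z ≡ A (mod 10), carry-in 0) doesn't pin Q yet; pick Q=9 and continue, so Q=9.
Step 5. [col 2: Q + Z ≡ A (mod 10)] column 2: given Q=9, Z=4, carry-in 0, and digits 1,4,8,9 already taken and all letters distinct, Q+Z≡A (mod 10) forces A=3 ⇒ A=3.
Step 6. [col 3: Y + P ≡ G (mod 10)] column 3 (Y + P ≡ G (mod 10), carry-in 1) doesn't pin G yet; pick G=6 and continue. So G=6.
Step 7. [col 3: Y + P ≡ G (mod 10)] several values work for Y in column 3 (Y + P ≡ G (mod 10), carry-in 1); try Y=0, so Y=0.
Step 8. [col 3: Y + P ≡ G (mod 10)] column 3: given Y=0, G=6, carry-in 1, and digits 0,1,3,4,6,8,9 already taken and all letters distinct, Y+P≡G (mod 10) forces P=5. So P=5.
Step 9. [col 4: C + A ≡ P (mod 10)] from column 4 (A=3, P=5, carry-in 0, digits 0,1,3,4,5,6,8,9 already taken and all letters distinct): C must equal 2 ⇒ C=2.

Answer: A=3, C=2, D=1, G=6, J=8, P=5, Q=9, Y=0, Z=4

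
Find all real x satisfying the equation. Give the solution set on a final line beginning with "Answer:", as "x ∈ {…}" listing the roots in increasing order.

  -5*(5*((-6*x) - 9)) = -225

Step 1. [-5*(5*((-6*x) - 9)) = -225] leading coefficient -5: divide by -5. So div: 5*((-6*x) - 9) = 45.
Step 2. [5*((-6*x) - 9) = 45] divide by the outer 5 ⇒ div: (-6*x) - 9 = 9.
Step 3. [(-6*x) - 9 = 9] 9 comes off first (add 9). So sub: -6*x = 18.
Step 4. [-6*x = 18] leading coefficient -6: divide by -6. So div: x = -3.

Answer: x ∈ {-3}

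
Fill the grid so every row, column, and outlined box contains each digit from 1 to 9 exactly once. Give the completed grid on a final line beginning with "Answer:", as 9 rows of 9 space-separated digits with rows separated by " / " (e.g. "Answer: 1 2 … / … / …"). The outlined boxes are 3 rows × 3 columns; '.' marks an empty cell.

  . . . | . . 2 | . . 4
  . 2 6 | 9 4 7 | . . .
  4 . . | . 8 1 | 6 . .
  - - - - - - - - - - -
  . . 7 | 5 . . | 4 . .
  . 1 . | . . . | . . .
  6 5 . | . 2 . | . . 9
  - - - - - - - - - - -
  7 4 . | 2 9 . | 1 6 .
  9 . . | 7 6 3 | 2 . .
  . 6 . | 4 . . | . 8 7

Step 1. [r3c4∈{3}] r3c4 has the single candidate 3. So r3c4=3.
Step 2. [r8c9∈{5}] only 5 remains possible at r8c9 ⇒ r8c9=5.
Step 3. [r7c6∈{5,8}] r7c6 is the only open cell in box 8 admitting 8, so r7c6=8.
Step 4. [r1c5∈{5}] r1c5 is down to just 5, so r1c5=5.
Step 5. [r7c9∈{3}] r7c9 is down to just 3 ⇒ r7c9=3.
Step 6. [r8c3∈{1,8}] 1 has one home in row 8: r8c3. So r8c3=1.
Step 7. [r3c9∈{2}] r3c9 is down to just 2, so r3c9=2.
Step 8. [r6c4∈{1,8}] across col 4, 1 lands solely at r6c4 ⇒ r6c4=1.
Step 9. [r5c4∈{6,8}] r5c4 is the only open cell in col 4 admitting 8, so r5c4=8.
Step 10. [r4c5∈{3}] r4c5 has the single candidate 3. So r4c5=3.
Step 11. [r1c2∈{3,7,8,9}] r1c2 is the only open cell in col 2 admitting 3. So r1c2=3.
Step 12. [r7c3∈{5}] r7c3 has the single candidate 5. So r7c3=5.
Step 13. [r3c8∈{5,7,9}] r3c8 is the only open cell in row 3 admitting 5, so r3c8=5.
Step 14. [r1c8∈{1,7,9}] r1c8 is the only open cell in col 8 admitting 9 ⇒ r1c8=9.
Step 15. [r1c3∈{8}] only 8 remains possible at r1c3, so r1c3=8.
Step 16. [r6c7∈{3,7,8}] r6c7 is the only open cell in row 6 admitting 8 ⇒ r6c7=8.
Step 17. [r6c8∈{3,7}] row 6 places 7 nowhere but r6c8 ⇒ r6c8=7.
Step 18. [r6c3∈{3,4}] in row 6, 3 fits only at r6c3, so r6c3=3.
Step 19. [r5c1∈{2}] r5c1's peers cover all but 2, so r5c1=2.
Step 20. [r5c3∈{4,9}] 4 has one home in col 3: r5c3 ⇒ r5c3=4.
Step 21. [r4c2∈{8,9}] across box 4, 9 lands solely at r4c2, so r4c2=9.
Step 22. [r5c9∈{6}] r5c9's peers cover all but 6, so r5c9=6.
Step 23. [r2c7∈{3}] only 3 remains possible at r2c7 ⇒ r2c7=3.
Step 24. [r2c8∈{1}] r2c8 is down to just 1. So r2c8=1.
Step 25. [r8c8∈{4}] r8c8 is down to just 4. So r8c8=4.
Step 26. [r9c6∈{5}] r9c6 is down to just 5. So r9c6=5.
Step 27. [r9c1∈{3}] r9c1 is down to just 3. So r9c1=3.
Step 28. [r5c7∈{5}] r5c7 is down to just 5, so r5c7=5.
Step 29. [r4c9∈{1}] nothing but 1 survives at r4c9, so r4c9=1.
Step 30. [r5c5∈{7}] only 7 remains possible at r5c5. So r5c5=7.
Step 31. [r1c4∈{6}] only 6 remains possible at r1c4, so r1c4=6.
Step 32. [r2c1∈{5}] r2c1 is down to just 5 ⇒ r2c1=5.
Step 33. [r3c2∈{7}] r3c2 is down to just 7 ⇒ r3c2=7.
Step 34. [r8c2∈{8}] nothing but 8 survives at r8c2. So r8c2=8.
Step 35. [r5c8∈{3}] r5c8 has the single candidate 3 ⇒ r5c8=3.
Step 36. [r9c7∈{9}] only 9 remains possible at r9c7. So r9c7=9.
Step 37. [r4c8∈{2}] nothing but 2 survives at r4c8. So r4c8=2.
Step 38. [r4c1∈{8}] r4c1 is down to just 8, so r4c1=8.
Step 39. [r4c6∈{6}] nothing but 6 survives at r4c6, so r4c6=6.
Step 40. [r6c6∈{4}] r6c6 is down to just 4, so r6c6=4.
Step 41. [r1c1∈{1}] only 1 remains possible at r1c1 ⇒ r1c1=1.
Step 42. [r9c5∈{1}] r9c5 has the single candidate 1, so r9c5=1.
Step 43. [r3c3∈{9}] nothing but 9 survives at r3c3. So r3c3=9.
Step 44. [r5c6∈{9}] r5c6 is down to just 9 ⇒ r5c6=9.
Step 45. [r9c3∈{2}] r9c3's peers cover all but 2 ⇒ r9c3=2.
Step 46. [r1c7∈{7}] r1c7 has the single candidate 7 ⇒ r1c7=7.
Step 47. [r2c9∈{8}] r2c9 has the single candidate 8 ⇒ r2c9=8.

Answer: 1 3 8 6 5 2 7 9 4 / 5 2 6 9 4 7 3 1 8 / 4 7 9 3 8 1 6 5 2 / 8 9 7 5 3 6 4 2 1 / 2 1 4 8 7 9 5 3 6 / 6 5 3 1 2 4 8 7 9 / 7 4 5 2 9 8 1 6 3 / 9 8 1 7 6 3 2 4 5 / 3 6 2 4 1 5 9 8 7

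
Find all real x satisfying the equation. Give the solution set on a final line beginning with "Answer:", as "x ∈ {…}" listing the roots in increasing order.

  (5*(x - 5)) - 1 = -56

Step 1. [(5*(x - 5)) - 1 = -56] 1 comes off first (add 1), so sub: 5*(x - 5) = -55.
Step 2. [5*(x - 5) = -55] 5·(inner) — divide through by 5, so div: x - 5 = -11.
Step 3. [x - 5 = -11] add 5: x sits inside (… - 5). So sub: x = -6.

Answer: x ∈ {-6}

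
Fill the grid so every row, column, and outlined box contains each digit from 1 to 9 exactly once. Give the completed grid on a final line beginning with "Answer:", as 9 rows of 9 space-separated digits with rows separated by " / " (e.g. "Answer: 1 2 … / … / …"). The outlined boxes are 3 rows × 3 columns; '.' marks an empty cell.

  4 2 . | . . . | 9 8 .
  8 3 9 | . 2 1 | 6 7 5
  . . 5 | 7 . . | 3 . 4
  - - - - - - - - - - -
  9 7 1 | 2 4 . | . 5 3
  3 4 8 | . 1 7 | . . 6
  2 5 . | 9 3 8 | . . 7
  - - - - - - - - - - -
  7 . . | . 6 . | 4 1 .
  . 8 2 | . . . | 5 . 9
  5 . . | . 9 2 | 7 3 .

Step 1. [r1c4∈{3,5,6}] across col 4, 6 lands solely at r1c4. So r1c4=6.
Step 2. [r1c6∈{3,5}] across row 1, 3 lands solely at r1c6 ⇒ r1c6=3.
Step 3. [r8c4∈{1,3,4}] 3 has one home in row 8: r8c4 ⇒ r8c4=3.
Step 4. [r9c4∈{1,4,8}] across col 4, 1 lands solely at r9c4. So r9c4=1.
Step 5. [r9c2∈{6}] only 6 remains possible at r9c2, so r9c2=6.
Step 6. [r7c4∈{5,8}] in col 4, 8 fits only at r7c4 ⇒ r7c4=8.
Step 7. [r8c1∈{1}] r8c1's peers cover all but 1 ⇒ r8c1=1.
Step 8. [r5c7∈{2}] only 2 remains possible at r5c7 ⇒ r5c7=2.
Step 9. [r5c8∈{9}] nothing but 9 survives at r5c8. So r5c8=9.
Step 10. [r1c5∈{5}] r1c5 has the single candidate 5 ⇒ r1c5=5.
Step 11. [r7c3∈{3}] r7c3 is down to just 3, so r7c3=3.
Step 12. [r8c8∈{6}] r8c8's peers cover all but 6 ⇒ r8c8=6.
Step 13. [r6c8∈{4}] only 4 remains possible at r6c8 ⇒ r6c8=4.
Step 14. [r2c4∈{4}] only 4 remains possible at r2c4, so r2c4=4.
Step 15. [r5c4∈{5}] nothing but 5 survives at r5c4, so r5c4=5.
Step 16. [r7c9∈{2}] r7c9 is down to just 2 ⇒ r7c9=2.
Step 17. [r7c6∈{5}] r7c6 is down to just 5, so r7c6=5.
Step 18. [r3c2∈{1}] r3c2 has the single candidate 1 ⇒ r3c2=1.
Step 19. [r8c6∈{4}] nothing but 4 survives at r8c6, so r8c6=4.
Step 20. [r1c9∈{1}] nothing but 1 survives at r1c9, so r1c9=1.
Step 21. [r1c3∈{7}] r1c3's peers cover all but 7. So r1c3=7.
Step 22. [r4c6∈{6}] r4c6's peers cover all but 6. So r4c6=6.
Step 23. [r7c2∈{9}] r7c2 is down to just 9, so r7c2=9.
Step 24. [r3c6∈{9}] r3c6 is down to just 9 ⇒ r3c6=9.
Step 25. [r9c9∈{8}] only 8 remains possible at r9c9 ⇒ r9c9=8.
Step 26. [r3c1∈{6}] only 6 remains possible at r3c1. So r3c1=6.
Step 27. [r4c7∈{8}] r4c7 has the single candidate 8, so r4c7=8.
Step 28. [r3c5∈{8}] r3c5's peers cover all but 8, so r3c5=8.
Step 29. [r9c3∈{4}] nothing but 4 survives at r9c3. So r9c3=4.
Step 30. [r6c3∈{6}] r6c3 has the single candidate 6 ⇒ r6c3=6.
Step 31. [r3c8∈{2}] r3c8 is down to just 2. So r3c8=2.
Step 32. [r6c7∈{1}] r6c7 has the single candidate 1. So r6c7=1.
Step 33. [r8c5∈{7}] r8c5's peers cover all but 7, so r8c5=7.

Answer: 4 2 7 6 5 3 9 8 1 / 8 3 9 4 2 1 6 7 5 / 6 1 5 7 8 9 3 2 4 / 9 7 1 2 4 6 8 5 3 / 3 4 8 5 1 7 2 9 6 / 2 5 6 9 3 8 1 4 7 / 7 9 3 8 6 5 4 1 2 / 1 8 2 3 7 4 5 6 9 / 5 6 4 1 9 2 7 3 8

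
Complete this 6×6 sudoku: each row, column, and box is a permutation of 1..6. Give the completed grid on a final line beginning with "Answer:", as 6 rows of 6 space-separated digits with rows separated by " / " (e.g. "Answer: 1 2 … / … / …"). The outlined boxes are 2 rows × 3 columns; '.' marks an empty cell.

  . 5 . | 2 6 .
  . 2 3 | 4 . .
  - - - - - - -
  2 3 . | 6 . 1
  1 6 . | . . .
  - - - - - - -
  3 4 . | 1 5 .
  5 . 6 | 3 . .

Step 1. [r3c5∈{4}] r3c5 has the single candidate 4 ⇒ r3c5=4.
Step 2. [r6c5∈{2}] r6c5 has the single candidate 2, so r6c5=2.
Step 3. [r4c4∈{5}] r4c4's peers cover all but 5, so r4c4=5.
Step 4. [r1c1∈{4}] r1c1's peers cover all but 4. So r1c1=4.
Step 5. [r4c6∈{2,3}] r4c6 is the only open cell in row 4 admitting 2 ⇒ r4c6=2.
Step 6. [r2c6∈{5}] r2c6 has the single candidate 5 ⇒ r2c6=5.
Step 7. [r1c6∈{3}] r1c6 is down to just 3 ⇒ r1c6=3.
Step 8. [r6c2∈{1}] only 1 remains possible at r6c2, so r6c2=1.
Step 9. [r3c3∈{5}] nothing but 5 survives at r3c3 ⇒ r3c3=5.
Step 10. [r4c3∈{4}] r4c3 is down to just 4 ⇒ r4c3=4.
Step 11. [r2c5∈{1}] r2c5 has the single candidate 1, so r2c5=1.
Step 12. [r2c1∈{6}] r2c1 has the single candidate 6. So r2c1=6.
Step 13. [r6c6∈{4}] nothing but 4 survives at r6c6, so r6c6=4.
Step 14. [r5c3∈{2}] r5c3's peers cover all but 2 ⇒ r5c3=2.
Step 15. [r4c5∈{3}] r4c5's peers cover all but 3 ⇒ r4c5=3.
Step 16. [r5c6∈{6}] r5c6 is down to just 6, so r5c6=6.
Step 17. [r1c3∈{1}] r1c3's peers cover all but 1. So r1c3=1.

Answer: 4 5 1 2 6 3 / 6 2 3 4 1 5 / 2 3 5 6 4 1 / 1 6 4 5 3 2 / 3 4 2 1 5 6 / 5 1 6 3 2 4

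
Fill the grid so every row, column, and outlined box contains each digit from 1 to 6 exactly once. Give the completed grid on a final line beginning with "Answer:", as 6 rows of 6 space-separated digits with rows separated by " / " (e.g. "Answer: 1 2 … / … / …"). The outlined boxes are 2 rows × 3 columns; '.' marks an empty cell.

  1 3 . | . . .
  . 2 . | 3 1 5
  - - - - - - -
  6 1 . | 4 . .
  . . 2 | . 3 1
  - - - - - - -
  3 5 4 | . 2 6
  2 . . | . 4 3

Step 1. [r4c1∈{4,5}] across col 1, 5 lands solely at r4c1. So r4c1=5.
Step 2. [r2c3∈{6}] r2c3's peers cover all but 6, so r2c3=6.
Step 3. [r1c4∈{2,6}] across col 4, 2 lands solely at r1c4, so r1c4=2.
Step 4. [r6c4∈{1,5}] row 6 places 5 nowhere but r6c4, so r6c4=5.
Step 5. [r1c5∈{6}] r1c5 has the single candidate 6 ⇒ r1c5=6.
Step 6. [r3c6∈{2}] r3c6's peers cover all but 2. So r3c6=2.
Step 7. [r3c5∈{5}] r3c5 is down to just 5 ⇒ r3c5=5.
Step 8. [r1c3∈{5}] r1c3 has the single candidate 5, so r1c3=5.
Step 9. [r3c3∈{3}] r3c3's peers cover all but 3, so r3c3=3.
Step 10. [r5c4∈{1}] r5c4 is down to just 1, so r5c4=1.
Step 11. [r4c2∈{4}] nothing but 4 survives at r4c2, so r4c2=4.
Step 12. [r6c3∈{1}] r6c3 has the single candidate 1 ⇒ r6c3=1.
Step 13. [r6c2∈{6}] r6c2 is down to just 6, so r6c2=6.
Step 14. [r1c6∈{4}] r1c6 has the single candidate 4. So r1c6=4.
Step 15. [r2c1∈{4}] nothing but 4 survives at r2c1 ⇒ r2c1=4.
Step 16. [r4c4∈{6}] r4c4's peers cover all but 6. So r4c4=6.

Answer: 1 3 5 2 6 4 / 4 2 6 3 1 5 / 6 1 3 4 5 2 / 5 4 2 6 3 1 / 3 5 4 1 2 6 / 2 6 1 5 4 3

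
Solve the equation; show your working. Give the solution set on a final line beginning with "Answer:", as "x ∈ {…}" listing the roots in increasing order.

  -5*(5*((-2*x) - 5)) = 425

Step 1. [-5*(5*((-2*x) - 5)) = 425] -5 out front; divide by -5 ⇒ div: 5*((-2*x) - 5) = -85.
Step 2. [5*((-2*x) - 5) = -85] LHS = 5·(…); ÷5 both sides. So div: (-2*x) - 5 = -17.
Step 3. [(-2*x) - 5 = -17] the outer -5 inverts by adding 5. So sub: -2*x = -12.
Step 4. [-2*x = -12] leading coefficient -2: divide by -2. So div: x = 6.

Answer: x ∈ {6}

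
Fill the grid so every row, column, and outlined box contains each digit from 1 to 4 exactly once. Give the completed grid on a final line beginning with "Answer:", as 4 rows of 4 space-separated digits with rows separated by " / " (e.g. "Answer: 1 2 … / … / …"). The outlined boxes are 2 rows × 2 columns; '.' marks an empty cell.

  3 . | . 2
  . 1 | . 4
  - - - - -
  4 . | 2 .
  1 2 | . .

Step 1. [r4c4∈{3}] r4c4 has the single candidate 3 ⇒ r4c4=3.
Step 2. [r2c3∈{3}] only 3 remains possible at r2c3 ⇒ r2c3=3.
Step 3. [r1c3∈{1}] r1c3's peers cover all but 1 ⇒ r1c3=1.
Step 4. [r1c2∈{4}] only 4 remains possible at r1c2 ⇒ r1c2=4.
Step 5. [r3c2∈{3}] r3c2's peers cover all but 3 ⇒ r3c2=3.
Step 6. [r4c3∈{4}] r4c3 is down to just 4. So r4c3=4.
Step 7. [r3c4∈{1}] r3c4 is down to just 1 ⇒ r3c4=1.
Step 8. [r2c1∈{2}] nothing but 2 survives at r2c1. So r2c1=2.

Answer: 3 4 1 2 / 2 1 3 4 / 4 3 2 1 / 1 2 4 3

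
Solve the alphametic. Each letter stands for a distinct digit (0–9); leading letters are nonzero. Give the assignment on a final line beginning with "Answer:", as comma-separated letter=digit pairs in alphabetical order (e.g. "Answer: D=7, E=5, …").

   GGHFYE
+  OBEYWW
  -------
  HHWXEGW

Step 1. [H] H is the leading digit of a 7-digit sum of two 6-digit numbers; the final carry is exactly 1 ⇒ H=1.
Step 2. [col 1: E + W ≡ W (mod 10)] column 1: given nothing yet, carry-in 0, and digits 1 already taken and all letters distinct, E+W≡W (mod 10) forces E=0 ⇒ E=0.
Step 3. [col 1: E + W ≡ W (mod 10)] no forcing yet in column 1 (carry-in 0); W=9 is free and consistent — try it ⇒ W=9.
Step 4. [col 2: Y + W ≡ G (mod 10)] no forcing yet in column 2 (carry-in 0); G=3 is free and consistent — try it, so G=3.
Step 5. [col 2: Y + W ≡ G (mod 10)] from column 2 (W=9, G=3, carry-in 0, digits 0,1,3,9 already taken and all letters distinct): Y must equal 4 ⇒ Y=4.
Step 6. [col 3: F + Y ≡ E (mod 10)] column 3: given Y=4, E=0, carry-in 1, and digits 0,1,3,4,9 already taken and all letters distinct, F+Y≡E (mod 10) forces F=5, so F=5.
Step 7. [col 4: H + E ≡ X (mod 10)] from column 4 (H=1, E=0, carry-in 1, digits 0,1,3,4,5,9 already taken and all letters distinct): X must equal 2. So X=2.
Step 8. [col 5: G + B ≡ W (mod 10)] column 5: given G=3, W=9, carry-in 0, and digits 0,1,2,3,4,5,9 already taken and all letters distinct, G+B≡W (mod 10) forces B=6. So B=6.
Step 9. [col 6: G + O ≡ H (mod 10)] column 6 reads G+O+carry(0)=H with G=3, H=1; with digits 0,1,2,3,4,5,6,9 already taken and all letters distinct, the only value for O is 8. So O=8.

Answer: B=6, E=0, F=5, G=3, H=1, O=8, W=9, X=2, Y=4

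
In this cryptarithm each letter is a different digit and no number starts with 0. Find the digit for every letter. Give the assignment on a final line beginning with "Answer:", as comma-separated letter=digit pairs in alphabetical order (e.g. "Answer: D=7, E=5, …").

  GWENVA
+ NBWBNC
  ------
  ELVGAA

Step 1. [col 1: A + C ≡ A (mod 10)] column 1: given nothing yet, carry-in 0, and all letters distinct, none taken yet, A+C≡A (mod 10) forces C=0, so C=0.
Step 2. [col 1: A + C ≡ A (mod 10)] several values work for A in column 1 (A + C ≡ A (mod 10), carry-in 0); try A=7 ⇒ A=7.
Step 3. [col 2: V + N ≡ A (mod 10)] no forcing yet in column 2 (carry-in 0); V=4 is free and consistent — try it, so V=4.
Step 4. [col 2: V + N ≡ A (mod 10)] from column 2 (V=4, A=7, carry-in 0, digits 0,4,7 already taken and all letters distinct): N must equal 3 ⇒ N=3.
Step 5. [col 3: N + B ≡ G (mod 10)] no forcing yet in column 3 (carry-in 0); G=5 is free and consistent — try it, so G=5.
Step 6. [col 3: N + B ≡ G (mod 10)] from column 3 (N=3, G=5, carry-in 0, digits 0,3,4,5,7 already taken and all letters distinct): B must equal 2, so B=2.
Step 7. [col 4: E + W ≡ V (mod 10)] W=6 is one option consistent with column 4 (E + W ≡ V (mod 10), carry-in 0) — take it ⇒ W=6.
Step 8. [col 4: E + W ≡ V (mod 10)] column 4: given W=6, V=4, carry-in 0, and digits 0,2,3,4,5,6,7 already taken and all letters distinct, E+W≡V (mod 10) forces E=8, so E=8.
Step 9. [col 5: W + B ≡ L (mod 10)] from column 5 (W=6, B=2, carry-in 1, digits 0,2,3,4,5,6,7,8 already taken and all letters distinct): L must equal 9 ⇒ L=9.

Answer: A=7, B=2, C=0, E=8, G=5, L=9, N=3, V=4, W=6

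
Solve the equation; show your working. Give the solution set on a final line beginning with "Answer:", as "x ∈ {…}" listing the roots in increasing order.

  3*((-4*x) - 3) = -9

Step 1. [3*((-4*x) - 3) = -9] divide by the outer 3 ⇒ div: (-4*x) - 3 = -3.
Step 2. [(-4*x) - 3 = -3] the outer -3 inverts by adding 3. So sub: -4*x = 0.
Step 3. [-4*x = 0] -4 out front; divide by -4, so div: x = 0.

Answer: x ∈ {0}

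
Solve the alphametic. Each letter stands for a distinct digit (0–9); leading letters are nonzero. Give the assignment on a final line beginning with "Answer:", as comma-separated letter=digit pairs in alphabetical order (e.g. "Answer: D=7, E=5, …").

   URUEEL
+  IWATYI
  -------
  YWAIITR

Step 1. [col 1: L + I ≡ R (mod 10)] no forcing yet in column 1 (carry-in 0); I=9 is free and consistent — try it ⇒ I=9.
Step 2. [Y] Y is the leading digit of a 7-digit sum of two 6-digit numbers; the final carry is exactly 1, so Y=1.
Step 3. [col 1: L + I ≡ R (mod 10)] no forcing yet in column 1 (carry-in 0); R=4 is free and consistent — try it, so R=4.
Step 4. [col 1: L + I ≡ R (mod 10)] column 1 reads L+I+carry(0)=R with I=9, R=4; with digits 1,4,9 already taken and all letters distinct, the only value for L is 5. So L=5.
Step 5. [col 2: E + Y ≡ T (mod 10)] no forcing yet in column 2 (carry-in 1); E=8 is free and consistent — try it, so E=8.
Step 6. [col 2: E + Y ≡ T (mod 10)] from column 2 (E=8, Y=1, carry-in 1, digits 1,4,5,8,9 already taken and all letters distinct): T must equal 0. So T=0.
Step 7. [col 4: U + A ≡ I (mod 10)] A=6 is one option consistent with column 4 (U + A ≡ I (mod 10), carry-in 0) — take it, so A=6.
Step 8. [col 4: U + A ≡ I (mod 10)] column 4 reads U+A+carry(0)=I with A=6, I=9; with digits 0,1,4,5,6,8,9 already taken and all letters distinct, the only value for U is 3 ⇒ U=3.
Step 9. [col 5: R + W ≡ A (mod 10)] column 5 reads R+W+carry(0)=A with R=4, A=6; with digits 0,1,3,4,5,6,8,9 already taken and all letters distinct, the only value for W is 2, so W=2.

Answer: A=6, E=8, I=9, L=5, R=4, T=0, U=3, W=2, Y=1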